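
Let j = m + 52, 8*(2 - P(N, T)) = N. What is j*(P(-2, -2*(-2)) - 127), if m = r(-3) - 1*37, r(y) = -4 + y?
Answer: -998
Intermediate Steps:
P(N, T) = 2 - N/8
m = -44 (m = (-4 - 3) - 1*37 = -7 - 37 = -44)
j = 8 (j = -44 + 52 = 8)
j*(P(-2, -2*(-2)) - 127) = 8*((2 - ⅛*(-2)) - 127) = 8*((2 + ¼) - 127) = 8*(9/4 - 127) = 8*(-499/4) = -998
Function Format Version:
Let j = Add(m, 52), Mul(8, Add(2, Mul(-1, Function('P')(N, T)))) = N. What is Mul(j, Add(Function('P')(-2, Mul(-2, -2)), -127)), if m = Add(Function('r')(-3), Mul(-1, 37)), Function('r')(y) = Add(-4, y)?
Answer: -998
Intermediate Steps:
Function('P')(N, T) = Add(2, Mul(Rational(-1, 8), N))
m = -44 (m = Add(Add(-4, -3), Mul(-1, 37)) = Add(-7, -37) = -44)
j = 8 (j = Add(-44, 52) = 8)
Mul(j, Add(Function('P')(-2, Mul(-2, -2)), -127)) = Mul(8, Add(Add(2, Mul(Rational(-1, 8), -2)), -127)) = Mul(8, Add(Add(2, Rational(1, 4)), -127)) = Mul(8, Add(Rational(9, 4), -127)) = Mul(8, Rational(-499, 4)) = -998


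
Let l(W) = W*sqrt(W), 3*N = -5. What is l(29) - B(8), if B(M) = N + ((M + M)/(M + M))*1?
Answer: 2/3 + 29*sqrt(29) ≈ 156.84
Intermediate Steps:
N = -5/3 (N = (1/3)*(-5) = -5/3 ≈ -1.6667)
l(W) = W**(3/2)
B(M) = -2/3 (B(M) = -5/3 + ((M + M)/(M + M))*1 = -5/3 + ((2*M)/((2*M)))*1 = -5/3 + ((2*M)*(1/(2*M)))*1 = -5/3 + 1*1 = -5/3 + 1 = -2/3)
l(29) - B(8) = 29**(3/2) - 1*(-2/3) = 29*sqrt(29) + 2/3 = 2/3 + 29*sqrt(29)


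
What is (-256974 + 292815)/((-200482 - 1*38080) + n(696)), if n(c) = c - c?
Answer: -35841/238562 ≈ -0.15024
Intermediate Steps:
n(c) = 0
(-256974 + 292815)/((-200482 - 1*38080) + n(696)) = (-256974 + 292815)/((-200482 - 1*38080) + 0) = 35841/((-200482 - 38080) + 0) = 35841/(-238562 + 0) = 35841/(-238562) = 35841*(-1/238562) = -35841/238562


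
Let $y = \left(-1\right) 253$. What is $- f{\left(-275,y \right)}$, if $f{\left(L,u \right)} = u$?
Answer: $253$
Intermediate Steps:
$y = -253$
$- f{\left(-275,y \right)} = \left(-1\right) \left(-253\right) = 253$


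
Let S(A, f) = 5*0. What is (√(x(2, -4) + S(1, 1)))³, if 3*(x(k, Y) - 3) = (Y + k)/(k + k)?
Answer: 17*√102/36 ≈ 4.7692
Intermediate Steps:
S(A, f) = 0
x(k, Y) = 3 + (Y + k)/(6*k) (x(k, Y) = 3 + ((Y + k)/(k + k))/3 = 3 + ((Y + k)/((2*k)))/3 = 3 + ((Y + k)*(1/(2*k)))/3 = 3 + ((Y + k)/(2*k))/3 = 3 + (Y + k)/(6*k))
(√(x(2, -4) + S(1, 1)))³ = (√((⅙)*(-4 + 19*2)/2 + 0))³ = (√((⅙)*(½)*(-4 + 38) + 0))³ = (√((⅙)*(½)*34 + 0))³ = (√(17/6 + 0))³ = (√(17/6))³ = (√102/6)³ = 17*√102/36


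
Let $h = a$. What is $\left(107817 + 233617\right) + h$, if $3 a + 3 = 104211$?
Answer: $376170$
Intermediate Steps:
$a = 34736$ ($a = -1 + \frac{1}{3} \cdot 104211 = -1 + 34737 = 34736$)
$h = 34736$
$\left(107817 + 233617\right) + h = \left(107817 + 233617\right) + 34736 = 341434 + 34736 = 376170$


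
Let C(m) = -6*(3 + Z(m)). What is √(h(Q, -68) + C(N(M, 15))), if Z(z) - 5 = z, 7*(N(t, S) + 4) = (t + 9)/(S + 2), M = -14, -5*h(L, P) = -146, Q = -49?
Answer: 2*√482545/595 ≈ 2.3350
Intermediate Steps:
h(L, P) = 146/5 (h(L, P) = -⅕*(-146) = 146/5)
N(t, S) = -4 + (9 + t)/(7*(2 + S)) (N(t, S) = -4 + ((t + 9)/(S + 2))/7 = -4 + ((9 + t)/(2 + S))/7 = -4 + (9 + t)/(7*(2 + S)))
Z(z) = 5 + z
C(m) = -48 - 6*m (C(m) = -6*(3 + (5 + m)) = -6*(8 + m) = -48 - 6*m)
√(h(Q, -68) + C(N(M, 15))) = √(146/5 + (-48 - 6*(-47 - 14 - 28*15)/(7*(2 + 15)))) = √(146/5 + (-48 - 6*(-47 - 14 - 420)/(7*17))) = √(146/5 + (-48 - 6*(-481)/(7*17))) = √(146/5 + (-48 - 6*(-481/119))) = √(146/5 + (-48 + 2886/119)) = √(146/5 - 2826/119) = √(3244/595) = 2*√482545/595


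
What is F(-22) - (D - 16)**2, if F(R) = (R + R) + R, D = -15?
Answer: -1027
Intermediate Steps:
F(R) = 3*R (F(R) = 2*R + R = 3*R)
F(-22) - (D - 16)**2 = 3*(-22) - (-15 - 16)**2 = -66 - 1*(-31)**2 = -66 - 1*961 = -66 - 961 = -1027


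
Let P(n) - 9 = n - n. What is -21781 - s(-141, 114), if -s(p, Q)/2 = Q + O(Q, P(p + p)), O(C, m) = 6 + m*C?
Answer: -19489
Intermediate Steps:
P(n) = 9 (P(n) = 9 + (n - n) = 9 + 0 = 9)
O(C, m) = 6 + C*m
s(p, Q) = -12 - 20*Q (s(p, Q) = -2*(Q + (6 + Q*9)) = -2*(Q + (6 + 9*Q)) = -2*(6 + 10*Q) = -12 - 20*Q)
-21781 - s(-141, 114) = -21781 - (-12 - 20*114) = -21781 - (-12 - 2280) = -21781 - 1*(-2292) = -21781 + 2292 = -19489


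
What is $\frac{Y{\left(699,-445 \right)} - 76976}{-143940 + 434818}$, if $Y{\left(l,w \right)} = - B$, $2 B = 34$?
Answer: $- \frac{10999}{41554} \approx -0.26469$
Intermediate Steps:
$B = 17$ ($B = \frac{1}{2} \cdot 34 = 17$)
$Y{\left(l,w \right)} = -17$ ($Y{\left(l,w \right)} = \left(-1\right) 17 = -17$)
$\frac{Y{\left(699,-445 \right)} - 76976}{-143940 + 434818} = \frac{-17 - 76976}{-143940 + 434818} = - \frac{76993}{290878} = \left(-76993\right) \frac{1}{290878} = - \frac{10999}{41554}$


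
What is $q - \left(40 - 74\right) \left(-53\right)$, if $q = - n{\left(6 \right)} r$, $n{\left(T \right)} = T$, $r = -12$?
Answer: $-1730$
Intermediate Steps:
$q = 72$ ($q = \left(-1\right) 6 \left(-12\right) = \left(-6\right) \left(-12\right) = 72$)
$q - \left(40 - 74\right) \left(-53\right) = 72 - \left(40 - 74\right) \left(-53\right) = 72 - \left(-34\right) \left(-53\right) = 72 - 1802 = -1730$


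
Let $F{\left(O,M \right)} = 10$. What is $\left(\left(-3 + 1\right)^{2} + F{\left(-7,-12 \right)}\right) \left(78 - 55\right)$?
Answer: $322$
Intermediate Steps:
$\left(\left(-3 + 1\right)^{2} + F{\left(-7,-12 \right)}\right) \left(78 - 55\right) = \left(\left(-3 + 1\right)^{2} + 10\right) \left(78 - 55\right) = \left(\left(-2\right)^{2} + 10\right) 23 = \left(4 + 10\right) 23 = 14 \cdot 23 = 322$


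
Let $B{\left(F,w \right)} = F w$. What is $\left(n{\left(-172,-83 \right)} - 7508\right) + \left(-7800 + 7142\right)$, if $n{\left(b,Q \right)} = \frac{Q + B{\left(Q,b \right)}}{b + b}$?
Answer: $- \frac{2823297}{344} \approx -8207.3$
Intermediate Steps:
$n{\left(b,Q \right)} = \frac{Q + Q b}{2 b}$ ($n{\left(b,Q \right)} = \frac{Q + Q b}{b + b} = \frac{Q + Q b}{2 b}$)
$\left(n{\left(-172,-83 \right)} - 7508\right) + \left(-7800 + 7142\right) = \left(\frac{1}{2} \left(-83\right) \frac{1}{-172} \left(1 - 172\right) - 7508\right) + \left(-7800 + 7142\right) = \left(\frac{1}{2} \left(-83\right) \left(- \frac{1}{172}\right) \left(-171\right) - 7508\right) - 658 = \left(- \frac{14193}{344} - 7508\right) - 658 = - \frac{2596945}{344} - 658 = - \frac{2823297}{344}$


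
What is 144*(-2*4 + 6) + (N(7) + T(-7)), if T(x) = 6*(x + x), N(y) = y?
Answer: -365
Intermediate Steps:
T(x) = 12*x (T(x) = 6*(2*x) = 12*x)
144*(-2*4 + 6) + (N(7) + T(-7)) = 144*(-2*4 + 6) + (7 + 12*(-7)) = 144*(-8 + 6) + (7 - 84) = 144*(-2) - 77 = -288 - 77 = -365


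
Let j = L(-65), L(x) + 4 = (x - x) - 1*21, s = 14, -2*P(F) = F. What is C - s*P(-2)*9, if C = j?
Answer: -151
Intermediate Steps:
P(F) = -F/2
L(x) = -25 (L(x) = -4 + ((x - x) - 1*21) = -4 + (0 - 21) = -4 - 21 = -25)
j = -25
C = -25
C - s*P(-2)*9 = -25 - 14*(-½*(-2))*9 = -25 - 14*1*9 = -25 - 14*9 = -25 - 1*126 = -25 - 126 = -151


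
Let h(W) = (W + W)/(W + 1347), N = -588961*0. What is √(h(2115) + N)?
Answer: √406785/577 ≈ 1.1054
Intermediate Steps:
N = 0
h(W) = 2*W/(1347 + W) (h(W) = (2*W)/(1347 + W) = 2*W/(1347 + W))
√(h(2115) + N) = √(2*2115/(1347 + 2115) + 0) = √(2*2115/3462 + 0) = √(2*2115*(1/3462) + 0) = √(705/577 + 0) = √(705/577) = √406785/577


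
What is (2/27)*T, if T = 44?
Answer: 88/27 ≈ 3.2593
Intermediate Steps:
(2/27)*T = (2/27)*44 = 88/27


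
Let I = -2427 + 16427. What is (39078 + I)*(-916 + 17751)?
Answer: 893568130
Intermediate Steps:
I = 14000
(39078 + I)*(-916 + 17751) = (39078 + 14000)*(-916 + 17751) = 53078*16835 = 893568130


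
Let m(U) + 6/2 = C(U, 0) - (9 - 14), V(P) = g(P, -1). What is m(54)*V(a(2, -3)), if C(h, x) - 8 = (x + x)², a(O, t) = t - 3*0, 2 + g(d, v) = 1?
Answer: -10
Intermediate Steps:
g(d, v) = -1 (g(d, v) = -2 + 1 = -1)
a(O, t) = t (a(O, t) = t + 0 = t)
V(P) = -1
C(h, x) = 8 + 4*x² (C(h, x) = 8 + (x + x)² = 8 + (2*x)² = 8 + 4*x²)
m(U) = 10 (m(U) = -3 + ((8 + 4*0²) - (9 - 14)) = -3 + ((8 + 4*0) - 1*(-5)) = -3 + ((8 + 0) + 5) = -3 + (8 + 5) = -3 + 13 = 10)
m(54)*V(a(2, -3)) = 10*(-1) = -10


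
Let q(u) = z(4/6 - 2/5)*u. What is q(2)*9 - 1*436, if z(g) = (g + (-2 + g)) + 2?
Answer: -2132/5 ≈ -426.40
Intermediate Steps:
z(g) = 2*g (z(g) = (-2 + 2*g) + 2 = 2*g)
q(u) = 8*u/15 (q(u) = (2*(4/6 - 2/5))*u = (2*(4*(⅙) - 2*⅕))*u = (2*(⅔ - ⅖))*u = (2*(4/15))*u = 8*u/15)
q(2)*9 - 1*436 = ((8/15)*2)*9 - 1*436 = (16/15)*9 - 436 = 48/5 - 436 = -2132/5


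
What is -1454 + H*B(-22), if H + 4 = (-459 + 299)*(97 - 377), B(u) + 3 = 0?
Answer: -135842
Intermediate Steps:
B(u) = -3 (B(u) = -3 + 0 = -3)
H = 44796 (H = -4 + (-459 + 299)*(97 - 377) = -4 - 160*(-280) = -4 + 44800 = 44796)
-1454 + H*B(-22) = -1454 + 44796*(-3) = -1454 - 134388 = -135842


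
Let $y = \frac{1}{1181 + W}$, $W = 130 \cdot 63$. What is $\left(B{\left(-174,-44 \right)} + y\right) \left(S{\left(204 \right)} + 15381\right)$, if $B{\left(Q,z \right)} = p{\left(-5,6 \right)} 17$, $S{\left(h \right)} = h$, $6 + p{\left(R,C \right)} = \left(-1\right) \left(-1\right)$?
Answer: $- \frac{12413982390}{9371} \approx -1.3247 \cdot 10^{6}$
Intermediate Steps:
$W = 8190$
$p{\left(R,C \right)} = -5$ ($p{\left(R,C \right)} = -6 - -1 = -6 + 1 = -5$)
$B{\left(Q,z \right)} = -85$ ($B{\left(Q,z \right)} = \left(-5\right) 17 = -85$)
$y = \frac{1}{9371}$ ($y = \frac{1}{1181 + 8190} = \frac{1}{9371} \approx 0.00010671$)
$\left(B{\left(-174,-44 \right)} + y\right) \left(S{\left(204 \right)} + 15381\right) = \left(-85 + \frac{1}{9371}\right) \left(204 + 15381\right) = \left(- \frac{796534}{9371}\right) 15585 = - \frac{12413982390}{9371}$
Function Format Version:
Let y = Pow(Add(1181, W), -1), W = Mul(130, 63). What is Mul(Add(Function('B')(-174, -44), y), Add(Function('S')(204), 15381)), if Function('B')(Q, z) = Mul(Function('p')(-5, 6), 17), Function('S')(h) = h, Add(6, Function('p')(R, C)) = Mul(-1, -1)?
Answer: Rational(-12413982390, 9371) ≈ -1.3247e+6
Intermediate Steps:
W = 8190
Function('p')(R, C) = -5 (Function('p')(R, C) = Add(-6, Mul(-1, -1)) = Add(-6, 1) = -5)
Function('B')(Q, z) = -85 (Function('B')(Q, z) = Mul(-5, 17) = -85)
y = Rational(1, 9371) (y = Pow(Add(1181, 8190), -1) = Pow(9371, -1) = Rational(1, 9371) ≈ 0.00010671)
Mul(Add(Function('B')(-174, -44), y), Add(Function('S')(204), 15381)) = Mul(Add(-85, Rational(1, 9371)), Add(204, 15381)) = Mul(Rational(-796534, 9371), 15585) = Rational(-12413982390, 9371)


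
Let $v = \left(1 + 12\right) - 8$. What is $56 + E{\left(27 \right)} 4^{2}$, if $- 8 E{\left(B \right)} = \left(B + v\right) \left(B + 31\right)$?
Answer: $-3656$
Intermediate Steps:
$v = 5$ ($v = 13 - 8 = 5$)
$E{\left(B \right)} = - \frac{\left(5 + B\right) \left(31 + B\right)}{8}$ ($E{\left(B \right)} = - \frac{\left(B + 5\right) \left(B + 31\right)}{8} = - \frac{\left(5 + B\right) \left(31 + B\right)}{8}$)
$56 + E{\left(27 \right)} 4^{2} = 56 + \left(- \frac{155}{8} - \frac{243}{2} - \frac{27^{2}}{8}\right) 4^{2} = 56 + \left(- \frac{155}{8} - \frac{243}{2} - \frac{729}{8}\right) 16 = 56 - 3712 = -3656$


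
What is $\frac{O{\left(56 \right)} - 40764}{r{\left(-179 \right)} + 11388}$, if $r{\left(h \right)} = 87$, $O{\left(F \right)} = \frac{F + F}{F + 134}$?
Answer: $- \frac{3872524}{1090125} \approx -3.5524$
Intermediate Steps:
$O{\left(F \right)} = \frac{2 F}{134 + F}$
$\frac{O{\left(56 \right)} - 40764}{r{\left(-179 \right)} + 11388} = \frac{2 \cdot 56 \frac{1}{134 + 56} - 40764}{87 + 11388} = \frac{2 \cdot 56 \cdot \frac{1}{190} - 40764}{11475} = \left(2 \cdot 56 \cdot \frac{1}{190} - 40764\right) \frac{1}{11475} = \left(\frac{56}{95} - 40764\right) \frac{1}{11475} = \left(- \frac{3872524}{95}\right) \frac{1}{11475} = - \frac{3872524}{1090125}$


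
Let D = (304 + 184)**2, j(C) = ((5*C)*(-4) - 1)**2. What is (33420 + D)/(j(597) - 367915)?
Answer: 135782/71109783 ≈ 0.0019095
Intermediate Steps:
j(C) = (-1 - 20*C)**2 (j(C) = (-20*C - 1)**2 = (-1 - 20*C)**2)
D = 238144 (D = 488**2 = 238144)
(33420 + D)/(j(597) - 367915) = (33420 + 238144)/((1 + 20*597)**2 - 367915) = 271564/((1 + 11940)**2 - 367915) = 271564/(11941**2 - 367915) = 271564/(142587481 - 367915) = 271564/142219566 = 271564*(1/142219566) = 135782/71109783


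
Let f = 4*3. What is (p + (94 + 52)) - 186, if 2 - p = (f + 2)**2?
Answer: -234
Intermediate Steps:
f = 12
p = -194 (p = 2 - (12 + 2)**2 = 2 - 1*14**2 = 2 - 1*196 = 2 - 196 = -194)
(p + (94 + 52)) - 186 = (-194 + (94 + 52)) - 186 = (-194 + 146) - 186 = -48 - 186 = -234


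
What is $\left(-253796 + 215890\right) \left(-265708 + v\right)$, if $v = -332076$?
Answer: $22659600304$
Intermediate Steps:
$\left(-253796 + 215890\right) \left(-265708 + v\right) = \left(-253796 + 215890\right) \left(-265708 - 332076\right) = \left(-37906\right) \left(-597784\right) = 22659600304$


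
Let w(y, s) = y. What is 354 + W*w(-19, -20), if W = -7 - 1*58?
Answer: 1589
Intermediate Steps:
W = -65 (W = -7 - 58 = -65)
354 + W*w(-19, -20) = 354 - 65*(-19) = 354 + 1235 = 1589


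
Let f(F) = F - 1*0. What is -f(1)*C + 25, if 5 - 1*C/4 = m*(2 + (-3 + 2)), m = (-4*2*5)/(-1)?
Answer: 165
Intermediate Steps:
m = 40 (m = -8*5*(-1) = -40*(-1) = 40)
f(F) = F (f(F) = F + 0 = F)
C = -140 (C = 20 - 160*(2 + (-3 + 2)) = 20 - 160*(2 - 1) = 20 - 160 = -140)
-f(1)*C + 25 = -(-140) + 25 = -1*(-140) + 25 = 140 + 25 = 165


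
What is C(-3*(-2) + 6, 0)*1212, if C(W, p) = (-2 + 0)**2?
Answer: 4848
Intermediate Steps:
C(W, p) = 4 (C(W, p) = (-2)**2 = 4)
C(-3*(-2) + 6, 0)*1212 = 4*1212 = 4848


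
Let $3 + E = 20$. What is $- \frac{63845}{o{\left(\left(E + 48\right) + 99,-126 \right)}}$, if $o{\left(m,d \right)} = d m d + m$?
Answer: $- \frac{63845}{2603828} \approx -0.02452$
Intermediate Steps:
$E = 17$ ($E = -3 + 20 = 17$)
$o{\left(m,d \right)} = m + m d^{2}$ ($o{\left(m,d \right)} = m d^{2} + m = m + m d^{2}$)
$- \frac{63845}{o{\left(\left(E + 48\right) + 99,-126 \right)}} = - \frac{63845}{\left(\left(17 + 48\right) + 99\right) \left(1 + \left(-126\right)^{2}\right)} = - \frac{63845}{\left(65 + 99\right) \left(1 + 15876\right)} = - \frac{63845}{164 \cdot 15877} = - \frac{63845}{2603828}$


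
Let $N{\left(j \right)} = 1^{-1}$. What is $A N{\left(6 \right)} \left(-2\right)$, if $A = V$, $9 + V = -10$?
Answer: $38$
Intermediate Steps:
$N{\left(j \right)} = 1$
$V = -19$ ($V = -9 - 10 = -19$)
$A = -19$
$A N{\left(6 \right)} \left(-2\right) = \left(-19\right) 1 \left(-2\right) = \left(-19\right) \left(-2\right) = 38$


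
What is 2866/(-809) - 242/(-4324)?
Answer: -6098403/1749058 ≈ -3.4867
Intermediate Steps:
2866/(-809) - 242/(-4324) = 2866*(-1/809) - 242*(-1/4324) = -2866/809 + 121/2162 = -6098403/1749058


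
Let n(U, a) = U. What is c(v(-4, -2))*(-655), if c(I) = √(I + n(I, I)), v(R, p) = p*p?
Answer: -1310*√2 ≈ -1852.6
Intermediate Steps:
v(R, p) = p²
c(I) = √2*√I (c(I) = √(I + I) = √(2*I) = √2*√I)
c(v(-4, -2))*(-655) = (√2*√((-2)²))*(-655) = (√2*√4)*(-655) = (√2*2)*(-655) = (2*√2)*(-655) = -1310*√2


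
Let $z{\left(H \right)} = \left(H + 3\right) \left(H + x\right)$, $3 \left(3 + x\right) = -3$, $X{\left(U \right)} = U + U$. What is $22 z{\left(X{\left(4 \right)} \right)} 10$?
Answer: $9680$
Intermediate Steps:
$X{\left(U \right)} = 2 U$
$x = -4$ ($x = -3 + \frac{1}{3} \left(-3\right) = -3 - 1 = -4$)
$z{\left(H \right)} = \left(-4 + H\right) \left(3 + H\right)$ ($z{\left(H \right)} = \left(H + 3\right) \left(H - 4\right) = \left(3 + H\right) \left(-4 + H\right) = \left(-4 + H\right) \left(3 + H\right)$)
$22 z{\left(X{\left(4 \right)} \right)} 10 = 22 \left(-12 + \left(2 \cdot 4\right)^{2} - 2 \cdot 4\right) 10 = 22 \left(-12 + 8^{2} - 8\right) 10 = 22 \left(-12 + 64 - 8\right) 10 = 22 \cdot 44 \cdot 10 = 968 \cdot 10 = 9680$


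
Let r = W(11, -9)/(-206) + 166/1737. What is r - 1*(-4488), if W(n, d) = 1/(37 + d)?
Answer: 44966299559/10019016 ≈ 4488.1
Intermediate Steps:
r = 955751/10019016 (r = 1/((37 - 9)*(-206)) + 166/1737 = -1/206/28 + 166*(1/1737) = (1/28)*(-1/206) + 166/1737 = -1/5768 + 166/1737 = 955751/10019016 ≈ 0.095394)
r - 1*(-4488) = 955751/10019016 - 1*(-4488) = 955751/10019016 + 4488 = 44966299559/10019016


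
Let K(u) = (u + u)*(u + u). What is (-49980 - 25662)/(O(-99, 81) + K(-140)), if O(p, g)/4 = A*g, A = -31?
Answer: -37821/34178 ≈ -1.1066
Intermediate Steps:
K(u) = 4*u² (K(u) = (2*u)*(2*u) = 4*u²)
O(p, g) = -124*g (O(p, g) = 4*(-31*g) = -124*g)
(-49980 - 25662)/(O(-99, 81) + K(-140)) = (-49980 - 25662)/(-124*81 + 4*(-140)²) = -75642/(-10044 + 4*19600) = -75642/(-10044 + 78400) = -75642/68356 = -75642*1/68356 = -37821/34178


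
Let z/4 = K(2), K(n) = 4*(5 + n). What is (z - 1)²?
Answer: 12321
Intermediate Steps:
K(n) = 20 + 4*n
z = 112 (z = 4*(20 + 4*2) = 4*(20 + 8) = 4*28 = 112)
(z - 1)² = (112 - 1)² = 111² = 12321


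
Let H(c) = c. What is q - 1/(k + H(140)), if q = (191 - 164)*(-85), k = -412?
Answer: -624239/272 ≈ -2295.0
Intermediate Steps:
q = -2295 (q = 27*(-85) = -2295)
q - 1/(k + H(140)) = -2295 - 1/(-412 + 140) = -2295 - 1/(-272) = -2295 - 1*(-1/272) = -2295 + 1/272 = -624239/272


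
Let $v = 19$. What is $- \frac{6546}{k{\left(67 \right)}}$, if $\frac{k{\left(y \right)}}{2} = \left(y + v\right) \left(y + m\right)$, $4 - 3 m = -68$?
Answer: $- \frac{3273}{7826} \approx -0.41822$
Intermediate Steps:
$m = 24$ ($m = \frac{4}{3} - - \frac{68}{3} = \frac{4}{3} + \frac{68}{3} = 24$)
$k{\left(y \right)} = 2 \left(19 + y\right) \left(24 + y\right)$ ($k{\left(y \right)} = 2 \left(y + 19\right) \left(y + 24\right) = 2 \left(19 + y\right) \left(24 + y\right)$)
$- \frac{6546}{k{\left(67 \right)}} = - \frac{6546}{912 + 2 \cdot 67^{2} + 86 \cdot 67} = - \frac{6546}{912 + 2 \cdot 4489 + 5762} = - \frac{6546}{912 + 8978 + 5762} = - \frac{6546}{15652} = \left(-6546\right) \frac{1}{15652} = - \frac{3273}{7826}$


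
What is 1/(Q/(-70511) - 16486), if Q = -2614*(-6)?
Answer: -70511/1162460030 ≈ -6.0657e-5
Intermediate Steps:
Q = 15684
1/(Q/(-70511) - 16486) = 1/(15684/(-70511) - 16486) = 1/(15684*(-1/70511) - 16486) = 1/(-15684/70511 - 16486) = 1/(-1162460030/70511) = -70511/1162460030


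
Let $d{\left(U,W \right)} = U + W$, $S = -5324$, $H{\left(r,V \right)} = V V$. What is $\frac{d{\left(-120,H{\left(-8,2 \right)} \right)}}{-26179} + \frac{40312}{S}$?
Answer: $- \frac{263677566}{34844249} \approx -7.5673$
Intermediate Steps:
$H{\left(r,V \right)} = V^{2}$
$\frac{d{\left(-120,H{\left(-8,2 \right)} \right)}}{-26179} + \frac{40312}{S} = \frac{-120 + 2^{2}}{-26179} + \frac{40312}{-5324} = \left(-120 + 4\right) \left(- \frac{1}{26179}\right) + 40312 \left(- \frac{1}{5324}\right) = \left(-116\right) \left(- \frac{1}{26179}\right) - \frac{10078}{1331} = \frac{116}{26179} - \frac{10078}{1331} = - \frac{263677566}{34844249}$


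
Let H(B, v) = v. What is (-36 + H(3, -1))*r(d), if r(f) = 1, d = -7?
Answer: -37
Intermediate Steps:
(-36 + H(3, -1))*r(d) = (-36 - 1)*1 = -37*1 = -37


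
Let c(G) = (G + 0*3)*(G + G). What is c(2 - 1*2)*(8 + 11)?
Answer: 0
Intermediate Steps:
c(G) = 2*G² (c(G) = (G + 0)*(2*G) = G*(2*G) = 2*G²)
c(2 - 1*2)*(8 + 11) = (2*(2 - 1*2)²)*(8 + 11) = (2*(2 - 2)²)*19 = (2*0²)*19 = (2*0)*19 = 0*19 = 0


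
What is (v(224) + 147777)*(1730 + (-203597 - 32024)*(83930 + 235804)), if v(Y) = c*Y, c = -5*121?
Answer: -923393880080588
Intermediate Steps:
c = -605
v(Y) = -605*Y
(v(224) + 147777)*(1730 + (-203597 - 32024)*(83930 + 235804)) = (-605*224 + 147777)*(1730 + (-203597 - 32024)*(83930 + 235804)) = (-135520 + 147777)*(1730 - 235621*319734) = 12257*(1730 - 75336044814) = 12257*(-75336043084) = -923393880080588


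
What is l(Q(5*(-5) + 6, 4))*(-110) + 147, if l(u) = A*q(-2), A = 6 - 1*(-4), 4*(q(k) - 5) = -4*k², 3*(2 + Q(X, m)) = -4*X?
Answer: -953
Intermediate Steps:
Q(X, m) = -2 - 4*X/3 (Q(X, m) = -2 + (-4*X)/3 = -2 - 4*X/3)
q(k) = 5 - k² (q(k) = 5 + (-4*k²)/4 = 5 - k²)
A = 10 (A = 6 + 4 = 10)
l(u) = 10 (l(u) = 10*(5 - 1*(-2)²) = 10*(5 - 1*4) = 10*(5 - 4) = 10*1 = 10)
l(Q(5*(-5) + 6, 4))*(-110) + 147 = 10*(-110) + 147 = -1100 + 147 = -953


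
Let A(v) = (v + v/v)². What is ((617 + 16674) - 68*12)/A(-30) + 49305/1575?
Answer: 4494242/88305 ≈ 50.895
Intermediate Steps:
A(v) = (1 + v)² (A(v) = (v + 1)² = (1 + v)²)
((617 + 16674) - 68*12)/A(-30) + 49305/1575 = ((617 + 16674) - 68*12)/((1 - 30)²) + 49305/1575 = (17291 - 816)/((-29)²) + 49305*(1/1575) = 16475/841 + 3287/105 = 4494242/88305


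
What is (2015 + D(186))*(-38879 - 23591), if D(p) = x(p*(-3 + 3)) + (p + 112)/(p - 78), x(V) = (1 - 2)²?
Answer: -3405021055/27 ≈ -1.2611e+8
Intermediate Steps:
x(V) = 1 (x(V) = (-1)² = 1)
D(p) = 1 + (112 + p)/(-78 + p) (D(p) = 1 + (p + 112)/(p - 78) = 1 + (112 + p)/(-78 + p))
(2015 + D(186))*(-38879 - 23591) = (2015 + 2*(17 + 186)/(-78 + 186))*(-38879 - 23591) = (2015 + 2*203/108)*(-62470) = (2015 + 2*(1/108)*203)*(-62470) = (2015 + 203/54)*(-62470) = (109013/54)*(-62470) = -3405021055/27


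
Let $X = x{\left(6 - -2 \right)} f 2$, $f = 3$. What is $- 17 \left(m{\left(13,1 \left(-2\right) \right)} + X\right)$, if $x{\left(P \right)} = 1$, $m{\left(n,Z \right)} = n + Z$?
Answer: $-289$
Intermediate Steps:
$m{\left(n,Z \right)} = Z + n$
$X = 6$ ($X = 1 \cdot 3 \cdot 2 = 3 \cdot 2 = 6$)
$- 17 \left(m{\left(13,1 \left(-2\right) \right)} + X\right) = - 17 \left(\left(1 \left(-2\right) + 13\right) + 6\right) = - 17 \left(\left(-2 + 13\right) + 6\right) = - 17 \left(11 + 6\right) = \left(-17\right) 17 = -289$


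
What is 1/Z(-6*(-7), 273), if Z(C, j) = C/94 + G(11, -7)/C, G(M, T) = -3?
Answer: 658/247 ≈ 2.6640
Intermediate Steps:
Z(C, j) = -3/C + C/94 (Z(C, j) = C/94 - 3/C = -3/C + C/94)
1/Z(-6*(-7), 273) = 1/(-3/((-6*(-7))) + (-6*(-7))/94) = 1/(-3/42 + (1/94)*42) = 1/(-3*1/42 + 21/47) = 1/(-1/14 + 21/47) = 1/(247/658) = 658/247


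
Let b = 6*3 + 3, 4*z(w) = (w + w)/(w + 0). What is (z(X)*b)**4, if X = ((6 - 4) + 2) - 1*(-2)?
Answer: 194481/16 ≈ 12155.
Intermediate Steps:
X = 6 (X = (2 + 2) + 2 = 4 + 2 = 6)
z(w) = 1/2 (z(w) = ((w + w)/(w + 0))/4 = ((2*w)/w)/4 = (1/4)*2 = 1/2)
b = 21 (b = 18 + 3 = 21)
(z(X)*b)**4 = ((1/2)*21)**4 = (21/2)**4 = 194481/16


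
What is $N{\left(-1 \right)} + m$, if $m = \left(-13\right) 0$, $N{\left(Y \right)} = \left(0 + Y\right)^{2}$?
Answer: $1$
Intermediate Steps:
$N{\left(Y \right)} = Y^{2}$
$m = 0$
$N{\left(-1 \right)} + m = \left(-1\right)^{2} + 0 = 1 + 0 = 1$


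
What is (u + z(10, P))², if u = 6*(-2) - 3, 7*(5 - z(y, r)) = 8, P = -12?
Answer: 6084/49 ≈ 124.16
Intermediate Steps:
z(y, r) = 27/7 (z(y, r) = 5 - ⅐*8 = 5 - 8/7 = 27/7)
u = -15 (u = -12 - 3 = -15)
(u + z(10, P))² = (-15 + 27/7)² = (-78/7)² = 6084/49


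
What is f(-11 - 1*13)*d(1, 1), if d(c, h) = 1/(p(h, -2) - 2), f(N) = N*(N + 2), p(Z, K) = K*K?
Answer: 264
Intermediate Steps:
p(Z, K) = K²
f(N) = N*(2 + N)
d(c, h) = ½ (d(c, h) = 1/((-2)² - 2) = 1/(4 - 2) = 1/2 = ½)
f(-11 - 1*13)*d(1, 1) = ((-11 - 1*13)*(2 + (-11 - 1*13)))*(½) = ((-11 - 13)*(2 + (-11 - 13)))*(½) = -24*(2 - 24)*(½) = -24*(-22)*(½) = 528*(½) = 264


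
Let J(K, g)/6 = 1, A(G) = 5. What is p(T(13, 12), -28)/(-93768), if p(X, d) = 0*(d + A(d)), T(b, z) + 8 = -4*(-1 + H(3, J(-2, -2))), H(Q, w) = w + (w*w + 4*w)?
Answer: 0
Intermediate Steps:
J(K, g) = 6 (J(K, g) = 6*1 = 6)
H(Q, w) = w² + 5*w (H(Q, w) = w + (w² + 4*w) = w² + 5*w)
T(b, z) = -268 (T(b, z) = -8 - 4*(-1 + 6*(5 + 6)) = -8 - 4*(-1 + 6*11) = -8 - 4*(-1 + 66) = -8 - 4*65 = -8 - 260 = -268)
p(X, d) = 0 (p(X, d) = 0*(d + 5) = 0*(5 + d) = 0)
p(T(13, 12), -28)/(-93768) = 0/(-93768) = 0*(-1/93768) = 0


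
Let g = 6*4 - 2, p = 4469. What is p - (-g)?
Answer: 4491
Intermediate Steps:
g = 22 (g = 24 - 2 = 22)
p - (-g) = 4469 - (-1*22) = 4469 - (-22) = 4469 - 1*(-22) = 4469 + 22 = 4491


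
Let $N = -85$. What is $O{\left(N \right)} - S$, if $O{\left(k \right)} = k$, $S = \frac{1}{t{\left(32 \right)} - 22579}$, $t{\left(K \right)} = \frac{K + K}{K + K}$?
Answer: $- \frac{1919129}{22578} \approx -85.0$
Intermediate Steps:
$t{\left(K \right)} = 1$ ($t{\left(K \right)} = \frac{2 K}{2 K} = 2 K \frac{1}{2 K} = 1$)
$S = - \frac{1}{22578}$ ($S = \frac{1}{1 - 22579} = \frac{1}{-22578} = - \frac{1}{22578} \approx -4.4291 \cdot 10^{-5}$)
$O{\left(N \right)} - S = -85 - - \frac{1}{22578} = -85 + \frac{1}{22578} = - \frac{1919129}{22578}$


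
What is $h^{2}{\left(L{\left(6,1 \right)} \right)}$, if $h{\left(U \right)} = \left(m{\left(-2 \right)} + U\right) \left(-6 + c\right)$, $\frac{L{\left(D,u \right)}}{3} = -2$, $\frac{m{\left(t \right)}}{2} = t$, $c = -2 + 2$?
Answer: $3600$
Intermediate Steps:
$c = 0$
$m{\left(t \right)} = 2 t$
$L{\left(D,u \right)} = -6$ ($L{\left(D,u \right)} = 3 \left(-2\right) = -6$)
$h{\left(U \right)} = 24 - 6 U$ ($h{\left(U \right)} = \left(2 \left(-2\right) + U\right) \left(-6 + 0\right) = \left(-4 + U\right) \left(-6\right) = 24 - 6 U$)
$h^{2}{\left(L{\left(6,1 \right)} \right)} = \left(24 - -36\right)^{2} = \left(24 + 36\right)^{2} = 60^{2} = 3600$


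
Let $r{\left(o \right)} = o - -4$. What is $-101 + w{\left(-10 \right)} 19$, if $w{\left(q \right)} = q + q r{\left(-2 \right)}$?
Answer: $-671$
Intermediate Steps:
$r{\left(o \right)} = 4 + o$ ($r{\left(o \right)} = o + 4 = 4 + o$)
$w{\left(q \right)} = 3 q$ ($w{\left(q \right)} = q + q \left(4 - 2\right) = q + q 2 = q + 2 q = 3 q$)
$-101 + w{\left(-10 \right)} 19 = -101 + 3 \left(-10\right) 19 = -101 - 570 = -671$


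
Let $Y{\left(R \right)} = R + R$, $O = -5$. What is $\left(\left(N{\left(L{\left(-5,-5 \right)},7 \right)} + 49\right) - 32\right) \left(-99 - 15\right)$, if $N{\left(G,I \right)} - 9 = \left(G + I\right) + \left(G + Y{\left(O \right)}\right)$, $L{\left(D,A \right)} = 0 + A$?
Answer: $-1482$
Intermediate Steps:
$Y{\left(R \right)} = 2 R$
$L{\left(D,A \right)} = A$
$N{\left(G,I \right)} = -1 + I + 2 G$ ($N{\left(G,I \right)} = 9 + \left(\left(G + I\right) + \left(G + 2 \left(-5\right)\right)\right) = 9 + \left(\left(G + I\right) + \left(G - 10\right)\right) = 9 + \left(\left(G + I\right) + \left(-10 + G\right)\right) = 9 + \left(-10 + I + 2 G\right) = -1 + I + 2 G$)
$\left(\left(N{\left(L{\left(-5,-5 \right)},7 \right)} + 49\right) - 32\right) \left(-99 - 15\right) = \left(\left(\left(-1 + 7 + 2 \left(-5\right)\right) + 49\right) - 32\right) \left(-99 - 15\right) = \left(\left(\left(-1 + 7 - 10\right) + 49\right) - 32\right) \left(-114\right) = \left(\left(-4 + 49\right) - 32\right) \left(-114\right) = \left(45 - 32\right) \left(-114\right) = 13 \left(-114\right) = -1482$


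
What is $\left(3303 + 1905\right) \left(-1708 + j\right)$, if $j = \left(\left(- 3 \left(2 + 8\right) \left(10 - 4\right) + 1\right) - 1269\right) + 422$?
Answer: $-14238672$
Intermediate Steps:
$j = -1026$ ($j = \left(\left(- 3 \cdot 10 \cdot 6 + 1\right) - 1269\right) + 422 = \left(\left(\left(-3\right) 60 + 1\right) - 1269\right) + 422 = \left(\left(-180 + 1\right) - 1269\right) + 422 = \left(-179 - 1269\right) + 422 = -1448 + 422 = -1026$)
$\left(3303 + 1905\right) \left(-1708 + j\right) = \left(3303 + 1905\right) \left(-1708 - 1026\right) = 5208 \left(-2734\right) = -14238672$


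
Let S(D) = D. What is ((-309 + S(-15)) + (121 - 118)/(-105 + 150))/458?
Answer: -4859/6870 ≈ -0.70728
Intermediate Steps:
((-309 + S(-15)) + (121 - 118)/(-105 + 150))/458 = ((-309 - 15) + (121 - 118)/(-105 + 150))/458 = (-324 + 3/45)*(1/458) = (-324 + 3*(1/45))*(1/458) = (-324 + 1/15)*(1/458) = -4859/15*1/458 = -4859/6870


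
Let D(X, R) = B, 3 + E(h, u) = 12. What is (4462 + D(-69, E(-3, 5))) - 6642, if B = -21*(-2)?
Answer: -2138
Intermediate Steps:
E(h, u) = 9 (E(h, u) = -3 + 12 = 9)
B = 42
D(X, R) = 42
(4462 + D(-69, E(-3, 5))) - 6642 = (4462 + 42) - 6642 = 4504 - 6642 = -2138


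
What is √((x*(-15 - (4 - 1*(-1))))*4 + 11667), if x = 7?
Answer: √11107 ≈ 105.39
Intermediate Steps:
√((x*(-15 - (4 - 1*(-1))))*4 + 11667) = √((7*(-15 - (4 - 1*(-1))))*4 + 11667) = √((7*(-15 - (4 + 1)))*4 + 11667) = √((7*(-15 - 1*5))*4 + 11667) = √((7*(-15 - 5))*4 + 11667) = √((7*(-20))*4 + 11667) = √(-140*4 + 11667) = √(-560 + 11667) = √11107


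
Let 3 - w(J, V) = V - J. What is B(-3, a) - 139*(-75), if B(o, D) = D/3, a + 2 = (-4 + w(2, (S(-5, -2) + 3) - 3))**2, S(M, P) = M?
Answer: 31309/3 ≈ 10436.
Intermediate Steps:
w(J, V) = 3 + J - V (w(J, V) = 3 - (V - J) = 3 + (J - V) = 3 + J - V)
a = 34 (a = -2 + (-4 + (3 + 2 - ((-5 + 3) - 3)))**2 = -2 + (-4 + (3 + 2 - (-2 - 3)))**2 = -2 + (-4 + (3 + 2 - 1*(-5)))**2 = -2 + (-4 + (3 + 2 + 5))**2 = -2 + (-4 + 10)**2 = -2 + 6**2 = -2 + 36 = 34)
B(o, D) = D/3 (B(o, D) = D*(1/3) = D/3)
B(-3, a) - 139*(-75) = (1/3)*34 - 139*(-75) = 34/3 + 10425 = 31309/3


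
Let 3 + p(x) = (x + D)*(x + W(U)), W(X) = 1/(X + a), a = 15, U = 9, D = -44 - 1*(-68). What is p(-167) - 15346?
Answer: 204625/24 ≈ 8526.0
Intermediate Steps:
D = 24 (D = -44 + 68 = 24)
W(X) = 1/(15 + X) (W(X) = 1/(X + 15) = 1/(15 + X))
p(x) = -3 + (24 + x)*(1/24 + x) (p(x) = -3 + (x + 24)*(x + 1/(15 + 9)) = -3 + (24 + x)*(x + 1/24) = -3 + (24 + x)*(1/24 + x))
p(-167) - 15346 = (-2 + (-167)² + (577/24)*(-167)) - 15346 = (-2 + 27889 - 96359/24) - 15346 = 572929/24 - 15346 = 204625/24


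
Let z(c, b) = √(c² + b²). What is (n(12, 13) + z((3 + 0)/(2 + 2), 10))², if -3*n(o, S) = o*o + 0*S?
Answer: (-192 + √1609)²/16 ≈ 1441.9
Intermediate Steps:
n(o, S) = -o²/3 (n(o, S) = -(o*o + 0*S)/3 = -(o² + 0)/3 = -o²/3)
z(c, b) = √(b² + c²)
(n(12, 13) + z((3 + 0)/(2 + 2), 10))² = (-⅓*12² + √(10² + ((3 + 0)/(2 + 2))²))² = (-⅓*144 + √(100 + (3/4)²))² = (-48 + √(100 + (3*(¼))²))² = (-48 + √(100 + (¾)²))² = (-48 + √(100 + 9/16))² = (-48 + √(1609/16))² = (-48 + √1609/4)²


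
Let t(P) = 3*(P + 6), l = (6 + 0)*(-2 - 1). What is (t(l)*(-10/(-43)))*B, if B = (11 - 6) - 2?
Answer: -1080/43 ≈ -25.116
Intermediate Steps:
l = -18 (l = 6*(-3) = -18)
t(P) = 18 + 3*P (t(P) = 3*(6 + P) = 18 + 3*P)
B = 3 (B = 5 - 2 = 3)
(t(l)*(-10/(-43)))*B = ((18 + 3*(-18))*(-10/(-43)))*3 = ((18 - 54)*(-10*(-1/43)))*3 = -36*10/43*3 = -360/43*3 = -1080/43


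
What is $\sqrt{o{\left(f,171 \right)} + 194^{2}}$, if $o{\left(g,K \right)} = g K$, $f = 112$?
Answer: $2 \sqrt{14197} \approx 238.3$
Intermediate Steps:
$o{\left(g,K \right)} = K g$
$\sqrt{o{\left(f,171 \right)} + 194^{2}} = \sqrt{171 \cdot 112 + 194^{2}} = \sqrt{19152 + 37636} = \sqrt{56788} = 2 \sqrt{14197}$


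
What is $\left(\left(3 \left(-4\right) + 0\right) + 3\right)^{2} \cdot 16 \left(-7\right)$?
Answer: $-9072$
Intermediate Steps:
$\left(\left(3 \left(-4\right) + 0\right) + 3\right)^{2} \cdot 16 \left(-7\right) = \left(\left(-12 + 0\right) + 3\right)^{2} \cdot 16 \left(-7\right) = \left(-12 + 3\right)^{2} \cdot 16 \left(-7\right) = \left(-9\right)^{2} \cdot 16 \left(-7\right) = 81 \cdot 16 \left(-7\right) = 1296 \left(-7\right) = -9072$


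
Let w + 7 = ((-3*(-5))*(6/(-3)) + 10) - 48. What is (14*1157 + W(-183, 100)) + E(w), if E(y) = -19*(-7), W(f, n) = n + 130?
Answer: 16561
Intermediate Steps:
W(f, n) = 130 + n
w = -75 (w = -7 + (((-3*(-5))*(6/(-3)) + 10) - 48) = -7 + ((15*(6*(-⅓)) + 10) - 48) = -7 + ((15*(-2) + 10) - 48) = -7 + ((-30 + 10) - 48) = -7 + (-20 - 48) = -7 - 68 = -75)
E(y) = 133
(14*1157 + W(-183, 100)) + E(w) = (14*1157 + (130 + 100)) + 133 = (16198 + 230) + 133 = 16428 + 133 = 16561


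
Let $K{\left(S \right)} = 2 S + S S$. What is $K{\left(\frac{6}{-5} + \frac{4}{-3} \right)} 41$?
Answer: $\frac{12464}{225} \approx 55.396$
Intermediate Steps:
$K{\left(S \right)} = S^{2} + 2 S$ ($K{\left(S \right)} = 2 S + S^{2} = S^{2} + 2 S$)
$K{\left(\frac{6}{-5} + \frac{4}{-3} \right)} 41 = \left(\frac{6}{-5} + \frac{4}{-3}\right) \left(2 + \left(\frac{6}{-5} + \frac{4}{-3}\right)\right) 41 = \left(6 \left(- \frac{1}{5}\right) + 4 \left(- \frac{1}{3}\right)\right) \left(2 + \left(6 \left(- \frac{1}{5}\right) + 4 \left(- \frac{1}{3}\right)\right)\right) 41 = \left(- \frac{6}{5} - \frac{4}{3}\right) \left(2 - \frac{38}{15}\right) 41 = - \frac{38 \left(2 - \frac{38}{15}\right)}{15} \cdot 41 = \left(- \frac{38}{15}\right) \left(- \frac{8}{15}\right) 41 = \frac{304}{225} \cdot 41 = \frac{12464}{225}$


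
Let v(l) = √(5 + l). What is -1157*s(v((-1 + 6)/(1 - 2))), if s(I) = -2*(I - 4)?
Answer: -9256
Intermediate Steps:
s(I) = 8 - 2*I (s(I) = -2*(-4 + I) = 8 - 2*I)
-1157*s(v((-1 + 6)/(1 - 2))) = -1157*(8 - 2*√(5 + (-1 + 6)/(1 - 2))) = -1157*(8 - 2*√(5 + 5/(-1))) = -1157*(8 - 2*√(5 + 5*(-1))) = -1157*(8 - 2*√(5 - 5)) = -1157*(8 - 2*√0) = -1157*(8 - 2*0) = -1157*(8 + 0) = -1157*8 = -9256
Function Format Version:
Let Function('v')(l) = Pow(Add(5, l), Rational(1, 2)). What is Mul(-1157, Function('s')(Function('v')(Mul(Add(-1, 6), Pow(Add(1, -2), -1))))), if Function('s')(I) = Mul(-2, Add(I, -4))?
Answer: -9256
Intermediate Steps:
Function('s')(I) = Add(8, Mul(-2, I)) (Function('s')(I) = Mul(-2, Add(-4, I)) = Add(8, Mul(-2, I)))
Mul(-1157, Function('s')(Function('v')(Mul(Add(-1, 6), Pow(Add(1, -2), -1))))) = Mul(-1157, Add(8, Mul(-2, Pow(Add(5, Mul(Add(-1, 6), Pow(Add(1, -2), -1))), Rational(1, 2))))) = Mul(-1157, Add(8, Mul(-2, Pow(Add(5, Mul(5, Pow(-1, -1))), Rational(1, 2))))) = Mul(-1157, Add(8, Mul(-2, Pow(Add(5, Mul(5, -1)), Rational(1, 2))))) = Mul(-1157, Add(8, Mul(-2, Pow(Add(5, -5), Rational(1, 2))))) = Mul(-1157, Add(8, Mul(-2, Pow(0, Rational(1, 2))))) = Mul(-1157, Add(8, Mul(-2, 0))) = Mul(-1157, Add(8, 0)) = Mul(-1157, 8) = -9256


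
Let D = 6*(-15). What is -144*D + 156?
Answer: 13116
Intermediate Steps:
D = -90
-144*D + 156 = -144*(-90) + 156 = 12960 + 156 = 13116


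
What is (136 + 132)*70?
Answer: 18760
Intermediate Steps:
(136 + 132)*70 = 268*70 = 18760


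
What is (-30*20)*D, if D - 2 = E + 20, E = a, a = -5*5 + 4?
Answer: -600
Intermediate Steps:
a = -21 (a = -25 + 4 = -21)
E = -21
D = 1 (D = 2 + (-21 + 20) = 2 - 1 = 1)
(-30*20)*D = -30*20*1 = -600*1 = -600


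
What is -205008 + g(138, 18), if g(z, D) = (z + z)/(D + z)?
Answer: -2665081/13 ≈ -2.0501e+5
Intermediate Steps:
g(z, D) = 2*z/(D + z) (g(z, D) = (2*z)/(D + z) = 2*z/(D + z))
-205008 + g(138, 18) = -205008 + 2*138/(18 + 138) = -205008 + 2*138/156 = -205008 + 2*138*(1/156) = -205008 + 23/13 = -2665081/13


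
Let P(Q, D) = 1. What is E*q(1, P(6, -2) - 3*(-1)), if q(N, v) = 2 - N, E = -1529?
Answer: -1529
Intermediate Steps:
E*q(1, P(6, -2) - 3*(-1)) = -1529*(2 - 1*1) = -1529*(2 - 1) = -1529*1 = -1529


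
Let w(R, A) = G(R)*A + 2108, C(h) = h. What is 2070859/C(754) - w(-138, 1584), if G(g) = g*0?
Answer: 481427/754 ≈ 638.50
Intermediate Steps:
G(g) = 0
w(R, A) = 2108 (w(R, A) = 0*A + 2108 = 0 + 2108 = 2108)
2070859/C(754) - w(-138, 1584) = 2070859/754 - 1*2108 = 2070859*(1/754) - 2108 = 2070859/754 - 2108 = 481427/754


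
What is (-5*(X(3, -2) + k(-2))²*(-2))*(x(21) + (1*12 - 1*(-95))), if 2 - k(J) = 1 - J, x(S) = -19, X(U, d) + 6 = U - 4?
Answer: 56320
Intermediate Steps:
X(U, d) = -10 + U (X(U, d) = -6 + (U - 4) = -6 + (-4 + U) = -10 + U)
k(J) = 1 + J (k(J) = 2 - (1 - J) = 2 + (-1 + J) = 1 + J)
(-5*(X(3, -2) + k(-2))²*(-2))*(x(21) + (1*12 - 1*(-95))) = (-5*((-10 + 3) + (1 - 2))²*(-2))*(-19 + (1*12 - 1*(-95))) = (-5*(-7 - 1)²*(-2))*(-19 + (12 + 95)) = (-5*(-8)²*(-2))*(-19 + 107) = (-5*64*(-2))*88 = -320*(-2)*88 = 640*88 = 56320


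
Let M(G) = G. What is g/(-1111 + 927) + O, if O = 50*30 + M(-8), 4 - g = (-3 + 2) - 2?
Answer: 274521/184 ≈ 1492.0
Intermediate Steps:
g = 7 (g = 4 - ((-3 + 2) - 2) = 4 - (-1 - 2) = 4 - 1*(-3) = 4 + 3 = 7)
O = 1492 (O = 50*30 - 8 = 1500 - 8 = 1492)
g/(-1111 + 927) + O = 7/(-1111 + 927) + 1492 = 7/(-184) + 1492 = -1/184*7 + 1492 = -7/184 + 1492 = 274521/184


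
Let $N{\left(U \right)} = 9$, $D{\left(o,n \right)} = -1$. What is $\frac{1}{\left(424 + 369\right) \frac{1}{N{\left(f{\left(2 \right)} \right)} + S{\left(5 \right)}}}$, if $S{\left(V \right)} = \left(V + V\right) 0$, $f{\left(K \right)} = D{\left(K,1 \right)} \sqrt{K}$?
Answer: $\frac{9}{793} \approx 0.011349$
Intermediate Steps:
$f{\left(K \right)} = - \sqrt{K}$
$S{\left(V \right)} = 0$ ($S{\left(V \right)} = 2 V 0 = 0$)
$\frac{1}{\left(424 + 369\right) \frac{1}{N{\left(f{\left(2 \right)} \right)} + S{\left(5 \right)}}} = \frac{1}{\left(424 + 369\right) \frac{1}{9 + 0}} = \frac{1}{793 \cdot \frac{1}{9}} = \frac{1}{\frac{793}{9}} = \frac{9}{793}$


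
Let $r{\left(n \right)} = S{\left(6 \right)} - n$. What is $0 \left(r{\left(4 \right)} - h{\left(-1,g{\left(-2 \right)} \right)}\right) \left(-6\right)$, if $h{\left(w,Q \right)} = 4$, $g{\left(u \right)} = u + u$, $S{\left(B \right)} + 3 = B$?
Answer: $0$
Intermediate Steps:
$S{\left(B \right)} = -3 + B$
$g{\left(u \right)} = 2 u$
$r{\left(n \right)} = 3 - n$ ($r{\left(n \right)} = \left(-3 + 6\right) - n = 3 - n$)
$0 \left(r{\left(4 \right)} - h{\left(-1,g{\left(-2 \right)} \right)}\right) \left(-6\right) = 0 \left(\left(3 - 4\right) - 4\right) \left(-6\right) = 0 \left(-1 - 4\right) \left(-6\right) = 0 \left(-5\right) \left(-6\right) = 0 \left(-6\right) = 0$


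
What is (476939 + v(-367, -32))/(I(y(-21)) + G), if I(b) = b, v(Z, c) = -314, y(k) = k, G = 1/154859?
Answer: -1800235875/79318 ≈ -22696.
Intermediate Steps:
G = 1/154859 ≈ 6.4575e-6
(476939 + v(-367, -32))/(I(y(-21)) + G) = (476939 - 314)/(-21 + 1/154859) = 476625/(-3252038/154859) = 476625*(-154859/3252038) = -1800235875/79318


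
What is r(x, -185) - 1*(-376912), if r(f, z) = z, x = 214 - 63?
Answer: 376727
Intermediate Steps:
x = 151
r(x, -185) - 1*(-376912) = -185 - 1*(-376912) = -185 + 376912 = 376727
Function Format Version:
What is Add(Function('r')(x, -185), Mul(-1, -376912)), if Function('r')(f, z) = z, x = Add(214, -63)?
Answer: 376727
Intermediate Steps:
x = 151
Add(Function('r')(x, -185), Mul(-1, -376912)) = Add(-185, Mul(-1, -376912)) = Add(-185, 376912) = 376727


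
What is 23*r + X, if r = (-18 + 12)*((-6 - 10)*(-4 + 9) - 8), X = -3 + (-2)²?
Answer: 12145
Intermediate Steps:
X = 1 (X = -3 + 4 = 1)
r = 528 (r = -6*(-16*5 - 8) = -6*(-80 - 8) = -6*(-88) = 528)
23*r + X = 23*528 + 1 = 12144 + 1 = 12145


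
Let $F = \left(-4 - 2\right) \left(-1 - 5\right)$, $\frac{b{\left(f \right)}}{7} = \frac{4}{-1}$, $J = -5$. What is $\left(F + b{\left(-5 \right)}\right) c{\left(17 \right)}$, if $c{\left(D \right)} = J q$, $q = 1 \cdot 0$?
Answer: $0$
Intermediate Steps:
$q = 0$
$c{\left(D \right)} = 0$ ($c{\left(D \right)} = \left(-5\right) 0 = 0$)
$b{\left(f \right)} = -28$ ($b{\left(f \right)} = 7 \frac{4}{-1} = 7 \cdot 4 \left(-1\right) = 7 \left(-4\right) = -28$)
$F = 36$ ($F = - 6 \left(-1 + \left(-5 + 0\right)\right) = - 6 \left(-1 - 5\right) = \left(-6\right) \left(-6\right) = 36$)
$\left(F + b{\left(-5 \right)}\right) c{\left(17 \right)} = \left(36 - 28\right) 0 = 8 \cdot 0 = 0$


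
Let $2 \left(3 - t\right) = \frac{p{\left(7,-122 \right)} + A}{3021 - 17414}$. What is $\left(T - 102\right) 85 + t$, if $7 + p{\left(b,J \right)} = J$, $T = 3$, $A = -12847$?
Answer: $- \frac{121080404}{14393} \approx -8412.5$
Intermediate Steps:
$p{\left(b,J \right)} = -7 + J$
$t = \frac{36691}{14393}$ ($t = 3 - \frac{\left(\left(-7 - 122\right) - 12847\right) \frac{1}{3021 - 17414}}{2} = 3 - \frac{\left(-129 - 12847\right) \frac{1}{-14393}}{2} = 3 - \frac{\left(-12976\right) \left(- \frac{1}{14393}\right)}{2} = 3 - \frac{6488}{14393} = \frac{36691}{14393} \approx 2.5492$)
$\left(T - 102\right) 85 + t = \left(3 - 102\right) 85 + \frac{36691}{14393} = \left(-99\right) 85 + \frac{36691}{14393} = -8415 + \frac{36691}{14393} = - \frac{121080404}{14393}$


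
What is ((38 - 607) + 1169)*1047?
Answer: 628200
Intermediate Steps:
((38 - 607) + 1169)*1047 = (-569 + 1169)*1047 = 600*1047 = 628200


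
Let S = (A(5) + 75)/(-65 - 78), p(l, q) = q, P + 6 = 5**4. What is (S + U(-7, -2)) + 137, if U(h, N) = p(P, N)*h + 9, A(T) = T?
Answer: 22800/143 ≈ 159.44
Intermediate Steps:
P = 619 (P = -6 + 5**4 = -6 + 625 = 619)
U(h, N) = 9 + N*h (U(h, N) = N*h + 9 = 9 + N*h)
S = -80/143 (S = (5 + 75)/(-65 - 78) = 80/(-143) = 80*(-1/143) = -80/143 ≈ -0.55944)
(S + U(-7, -2)) + 137 = (-80/143 + (9 - 2*(-7))) + 137 = (-80/143 + (9 + 14)) + 137 = (-80/143 + 23) + 137 = 3209/143 + 137 = 22800/143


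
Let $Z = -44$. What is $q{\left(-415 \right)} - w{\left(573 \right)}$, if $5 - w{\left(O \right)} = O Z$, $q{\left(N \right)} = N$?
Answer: $-25632$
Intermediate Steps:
$w{\left(O \right)} = 5 + 44 O$ ($w{\left(O \right)} = 5 - O \left(-44\right) = 5 - - 44 O = 5 + 44 O$)
$q{\left(-415 \right)} - w{\left(573 \right)} = -415 - \left(5 + 44 \cdot 573\right) = -415 - \left(5 + 25212\right) = -415 - 25217 = -25632$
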